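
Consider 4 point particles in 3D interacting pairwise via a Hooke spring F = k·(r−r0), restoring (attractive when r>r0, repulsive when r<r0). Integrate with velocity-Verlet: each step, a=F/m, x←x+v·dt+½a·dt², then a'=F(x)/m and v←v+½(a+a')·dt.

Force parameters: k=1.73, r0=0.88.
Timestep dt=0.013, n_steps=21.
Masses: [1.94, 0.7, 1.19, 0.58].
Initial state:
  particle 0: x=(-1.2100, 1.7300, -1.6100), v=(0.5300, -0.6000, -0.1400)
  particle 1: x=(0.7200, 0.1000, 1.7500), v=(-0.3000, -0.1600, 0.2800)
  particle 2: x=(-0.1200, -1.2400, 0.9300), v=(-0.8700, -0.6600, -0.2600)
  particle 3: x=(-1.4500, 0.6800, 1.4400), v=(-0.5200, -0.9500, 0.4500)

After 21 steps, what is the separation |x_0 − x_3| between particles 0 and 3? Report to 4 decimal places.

step 0: x0=(-1.2100, 1.7300, -1.6100) x1=(0.7200, 0.1000, 1.7500) x2=(-0.1200, -1.2400, 0.9300) x3=(-1.4500, 0.6800, 1.4400)
step 1: x0=(-1.2029, 1.7219, -1.6113) x1=(0.7154, 0.0981, 1.7530) x2=(-0.1315, -1.2481, 0.9265) x3=(-1.4562, 0.6674, 1.4453)
step 2: x0=(-1.1956, 1.7131, -1.6116) x1=(0.7095, 0.0966, 1.7546) x2=(-0.1432, -1.2551, 0.9226) x3=(-1.4612, 0.6545, 1.4493)
step 3: x0=(-1.1879, 1.7036, -1.6108) x1=(0.7021, 0.0955, 1.7548) x2=(-0.1553, -1.2611, 0.9185) x3=(-1.4650, 0.6412, 1.4522)
step 4: x0=(-1.1798, 1.6935, -1.6090) x1=(0.6935, 0.0948, 1.7536) x2=(-0.1677, -1.2660, 0.9141) x3=(-1.4676, 0.6274, 1.4538)
step 5: x0=(-1.1715, 1.6828, -1.6062) x1=(0.6834, 0.0945, 1.7511) x2=(-0.1803, -1.2700, 0.9093) x3=(-1.4690, 0.6133, 1.4543)
step 6: x0=(-1.1629, 1.6714, -1.6023) x1=(0.6721, 0.0945, 1.7473) x2=(-0.1932, -1.2728, 0.9043) x3=(-1.4693, 0.5989, 1.4536)
step 7: x0=(-1.1539, 1.6593, -1.5974) x1=(0.6594, 0.0948, 1.7420) x2=(-0.2064, -1.2747, 0.8990) x3=(-1.4684, 0.5841, 1.4516)
step 8: x0=(-1.1447, 1.6466, -1.5915) x1=(0.6454, 0.0955, 1.7355) x2=(-0.2199, -1.2756, 0.8934) x3=(-1.4663, 0.5690, 1.4484)
step 9: x0=(-1.1352, 1.6332, -1.5845) x1=(0.6300, 0.0966, 1.7276) x2=(-0.2336, -1.2754, 0.8875) x3=(-1.4631, 0.5535, 1.4441)
step 10: x0=(-1.1254, 1.6192, -1.5766) x1=(0.6134, 0.0979, 1.7183) x2=(-0.2476, -1.2742, 0.8813) x3=(-1.4588, 0.5378, 1.4385)
step 11: x0=(-1.1154, 1.6046, -1.5676) x1=(0.5956, 0.0996, 1.7077) x2=(-0.2618, -1.2721, 0.8749) x3=(-1.4534, 0.5217, 1.4318)
step 12: x0=(-1.1050, 1.5893, -1.5577) x1=(0.5765, 0.1015, 1.6958) x2=(-0.2762, -1.2689, 0.8682) x3=(-1.4469, 0.5054, 1.4238)
step 13: x0=(-1.0945, 1.5734, -1.5467) x1=(0.5562, 0.1038, 1.6826) x2=(-0.2909, -1.2648, 0.8612) x3=(-1.4393, 0.4888, 1.4147)
step 14: x0=(-1.0836, 1.5569, -1.5348) x1=(0.5346, 0.1063, 1.6682) x2=(-0.3057, -1.2597, 0.8540) x3=(-1.4307, 0.4720, 1.4044)
step 15: x0=(-1.0726, 1.5398, -1.5219) x1=(0.5120, 0.1091, 1.6524) x2=(-0.3208, -1.2537, 0.8464) x3=(-1.4210, 0.4550, 1.3930)
step 16: x0=(-1.0613, 1.5221, -1.5081) x1=(0.4882, 0.1121, 1.6354) x2=(-0.3361, -1.2467, 0.8386) x3=(-1.4104, 0.4377, 1.3804)
step 17: x0=(-1.0497, 1.5038, -1.4933) x1=(0.4632, 0.1154, 1.6172) x2=(-0.3515, -1.2388, 0.8306) x3=(-1.3988, 0.4203, 1.3667)
step 18: x0=(-1.0380, 1.4849, -1.4776) x1=(0.4373, 0.1189, 1.5977) x2=(-0.3671, -1.2300, 0.8223) x3=(-1.3863, 0.4027, 1.3519)
step 19: x0=(-1.0261, 1.4654, -1.4609) x1=(0.4102, 0.1226, 1.5771) x2=(-0.3829, -1.2203, 0.8137) x3=(-1.3728, 0.3850, 1.3359)
step 20: x0=(-1.0139, 1.4453, -1.4434) x1=(0.3822, 0.1265, 1.5553) x2=(-0.3989, -1.2097, 0.8048) x3=(-1.3585, 0.3671, 1.3189)
step 21: x0=(-1.0016, 1.4247, -1.4250) x1=(0.3532, 0.1306, 1.5323) x2=(-0.4150, -1.1983, 0.7958) x3=(-1.3434, 0.3491, 1.3008)

2.9502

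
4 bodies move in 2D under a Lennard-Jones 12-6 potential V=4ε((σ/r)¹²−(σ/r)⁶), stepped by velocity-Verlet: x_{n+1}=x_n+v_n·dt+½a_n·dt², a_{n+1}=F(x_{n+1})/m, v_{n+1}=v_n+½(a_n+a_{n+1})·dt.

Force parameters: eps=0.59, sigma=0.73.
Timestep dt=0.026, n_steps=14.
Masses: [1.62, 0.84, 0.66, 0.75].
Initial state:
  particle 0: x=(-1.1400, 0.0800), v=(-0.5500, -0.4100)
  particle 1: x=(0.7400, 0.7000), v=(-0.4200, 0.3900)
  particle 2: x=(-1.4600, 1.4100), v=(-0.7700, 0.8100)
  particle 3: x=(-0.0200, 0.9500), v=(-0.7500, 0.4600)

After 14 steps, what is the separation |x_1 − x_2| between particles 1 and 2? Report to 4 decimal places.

2.4077

step 0: x0=(-1.1400, 0.0800) x1=(0.7400, 0.7000) x2=(-1.4600, 1.4100) x3=(-0.0200, 0.9500)
step 1: x0=(-1.1543, 0.0694) x1=(0.7297, 0.7099) x2=(-1.4799, 1.4309) x3=(-0.0403, 0.9621)
step 2: x0=(-1.1685, 0.0589) x1=(0.7198, 0.7197) x2=(-1.4997, 1.4516) x3=(-0.0614, 0.9744)
step 3: x0=(-1.1827, 0.0486) x1=(0.7099, 0.7295) x2=(-1.5193, 1.4721) x3=(-0.0825, 0.9866)
step 4: x0=(-1.1969, 0.0384) x1=(0.6993, 0.7395) x2=(-1.5388, 1.4924) x3=(-0.1033, 0.9985)
step 5: x0=(-1.2110, 0.0282) x1=(0.6879, 0.7498) x2=(-1.5581, 1.5126) x3=(-0.1232, 1.0100)
step 6: x0=(-1.2250, 0.0181) x1=(0.6754, 0.7603) x2=(-1.5773, 1.5326) x3=(-0.1422, 1.0211)
step 7: x0=(-1.2391, 0.0082) x1=(0.6618, 0.7713) x2=(-1.5963, 1.5524) x3=(-0.1601, 1.0318)
step 8: x0=(-1.2531, -0.0018) x1=(0.6469, 0.7826) x2=(-1.6153, 1.5721) x3=(-0.1768, 1.0419)
step 9: x0=(-1.2670, -0.0116) x1=(0.6307, 0.7944) x2=(-1.6341, 1.5918) x3=(-0.1922, 1.0516)
step 10: x0=(-1.2809, -0.0214) x1=(0.6134, 0.8065) x2=(-1.6527, 1.6113) x3=(-0.2065, 1.0608)
step 11: x0=(-1.2948, -0.0311) x1=(0.5948, 0.8190) x2=(-1.6713, 1.6307) x3=(-0.2196, 1.0696)
step 12: x0=(-1.3087, -0.0408) x1=(0.5752, 0.8317) x2=(-1.6898, 1.6501) x3=(-0.2316, 1.0780)
step 13: x0=(-1.3225, -0.0504) x1=(0.5547, 0.8448) x2=(-1.7081, 1.6693) x3=(-0.2429, 1.0860)
step 14: x0=(-1.3363, -0.0600) x1=(0.5336, 0.8580) x2=(-1.7264, 1.6885) x3=(-0.2536, 1.0938)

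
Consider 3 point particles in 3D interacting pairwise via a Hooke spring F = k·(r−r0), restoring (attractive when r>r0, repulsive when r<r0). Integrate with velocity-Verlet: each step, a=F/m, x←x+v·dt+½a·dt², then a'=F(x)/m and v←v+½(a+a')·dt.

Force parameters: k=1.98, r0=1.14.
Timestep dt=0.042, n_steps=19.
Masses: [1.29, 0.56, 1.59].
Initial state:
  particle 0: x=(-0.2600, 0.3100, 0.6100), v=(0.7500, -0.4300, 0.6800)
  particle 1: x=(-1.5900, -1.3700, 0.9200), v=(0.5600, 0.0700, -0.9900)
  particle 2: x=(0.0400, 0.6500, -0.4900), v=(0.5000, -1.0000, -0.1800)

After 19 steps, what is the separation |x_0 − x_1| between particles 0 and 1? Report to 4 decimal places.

step 0: x0=(-0.2600, 0.3100, 0.6100) x1=(-1.5900, -1.3700, 0.9200) x2=(0.0400, 0.6500, -0.4900)
step 1: x0=(-0.2293, 0.2909, 0.6387) x1=(-1.5614, -1.3607, 0.8753) x2=(0.0599, 0.6066, -0.4966)
step 2: x0=(-0.2003, 0.2697, 0.6675) x1=(-1.5228, -1.3392, 0.8246) x2=(0.0776, 0.5606, -0.5011)
step 3: x0=(-0.1728, 0.2467, 0.6963) x1=(-1.4745, -1.3060, 0.7687) x2=(0.0931, 0.5120, -0.5038)
step 4: x0=(-0.1469, 0.2218, 0.7248) x1=(-1.4170, -1.2621, 0.7079) x2=(0.1066, 0.4611, -0.5046)
step 5: x0=(-0.1222, 0.1954, 0.7530) x1=(-1.3508, -1.2082, 0.6429) x2=(0.1182, 0.4079, -0.5036)
step 6: x0=(-0.0988, 0.1675, 0.7806) x1=(-1.2767, -1.1456, 0.5743) x2=(0.1279, 0.3528, -0.5009)
step 7: x0=(-0.0765, 0.1385, 0.8076) x1=(-1.1956, -1.0752, 0.5028) x2=(0.1361, 0.2960, -0.4966)
step 8: x0=(-0.0550, 0.1084, 0.8338) x1=(-1.1083, -0.9984, 0.4290) x2=(0.1427, 0.2377, -0.4909)
step 9: x0=(-0.0343, 0.0776, 0.8591) x1=(-1.0158, -0.9163, 0.3534) x2=(0.1482, 0.1782, -0.4839)
step 10: x0=(-0.0140, 0.0462, 0.8836) x1=(-0.9193, -0.8304, 0.2766) x2=(0.1526, 0.1178, -0.4757)
step 11: x0=(0.0058, 0.0143, 0.9071) x1=(-0.8197, -0.7416, 0.1992) x2=(0.1563, 0.0568, -0.4665)
step 12: x0=(0.0254, -0.0178, 0.9297) x1=(-0.7182, -0.6512, 0.1215) x2=(0.1595, -0.0046, -0.4565)
step 13: x0=(0.0448, -0.0500, 0.9514) x1=(-0.6158, -0.5601, 0.0441) x2=(0.1625, -0.0662, -0.4459)
step 14: x0=(0.0642, -0.0824, 0.9722) x1=(-0.5135, -0.4691, -0.0326) x2=(0.1656, -0.1276, -0.4348)
step 15: x0=(0.0835, -0.1149, 0.9921) x1=(-0.4124, -0.3785, -0.1081) x2=(0.1691, -0.1888, -0.4234)
step 16: x0=(0.1028, -0.1474, 1.0110) x1=(-0.3134, -0.2887, -0.1818) x2=(0.1735, -0.2496, -0.4118)
step 17: x0=(0.1220, -0.1801, 1.0288) x1=(-0.2175, -0.1990, -0.2531) x2=(0.1790, -0.3103, -0.4002)
step 18: x0=(0.1411, -0.2128, 1.0453) x1=(-0.1253, -0.1081, -0.3218) x2=(0.1858, -0.3714, -0.3884)
step 19: x0=(0.1601, -0.2456, 1.0603) x1=(-0.0363, -0.0146, -0.3882) x2=(0.1939, -0.4334, -0.3762)

1.4799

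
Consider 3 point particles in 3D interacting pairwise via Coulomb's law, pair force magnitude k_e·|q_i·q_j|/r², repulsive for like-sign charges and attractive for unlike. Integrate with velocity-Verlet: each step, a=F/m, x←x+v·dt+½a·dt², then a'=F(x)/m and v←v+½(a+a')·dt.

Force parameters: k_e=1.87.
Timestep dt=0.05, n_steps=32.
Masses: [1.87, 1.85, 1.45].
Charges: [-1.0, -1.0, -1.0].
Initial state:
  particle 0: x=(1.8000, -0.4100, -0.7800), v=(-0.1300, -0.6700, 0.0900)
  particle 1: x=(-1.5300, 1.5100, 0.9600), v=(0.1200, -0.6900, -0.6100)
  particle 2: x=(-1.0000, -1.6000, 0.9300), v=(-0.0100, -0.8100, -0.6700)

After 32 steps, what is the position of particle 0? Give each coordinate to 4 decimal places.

step 0: x0=(1.8000, -0.4100, -0.7800) x1=(-1.5300, 1.5100, 0.9600) x2=(-1.0000, -1.6000, 0.9300)
step 1: x0=(1.7936, -0.4435, -0.7756) x1=(-1.5241, 1.4757, 0.9295) x2=(-1.0006, -1.6407, 0.8966)
step 2: x0=(1.7876, -0.4770, -0.7713) x1=(-1.5183, 1.4416, 0.8991) x2=(-1.0013, -1.6818, 0.8633)
step 3: x0=(1.7818, -0.5105, -0.7672) x1=(-1.5127, 1.4079, 0.8688) x2=(-1.0022, -1.7233, 0.8301)
step 4: x0=(1.7762, -0.5439, -0.7633) x1=(-1.5072, 1.3745, 0.8385) x2=(-1.0033, -1.7653, 0.7970)
step 5: x0=(1.7710, -0.5774, -0.7595) x1=(-1.5019, 1.3414, 0.8083) x2=(-1.0046, -1.8076, 0.7641)
step 6: x0=(1.7661, -0.6109, -0.7558) x1=(-1.4968, 1.3087, 0.7781) x2=(-1.0060, -1.8504, 0.7312)
step 7: x0=(1.7615, -0.6443, -0.7523) x1=(-1.4918, 1.2762, 0.7480) x2=(-1.0076, -1.8936, 0.6985)
step 8: x0=(1.7572, -0.6778, -0.7490) x1=(-1.4870, 1.2441, 0.7179) x2=(-1.0094, -1.9372, 0.6660)
step 9: x0=(1.7531, -0.7112, -0.7458) x1=(-1.4824, 1.2123, 0.6880) x2=(-1.0114, -1.9812, 0.6335)
step 10: x0=(1.7494, -0.7446, -0.7428) x1=(-1.4779, 1.1808, 0.6580) x2=(-1.0136, -2.0256, 0.6011)
step 11: x0=(1.7460, -0.7780, -0.7399) x1=(-1.4735, 1.1496, 0.6282) x2=(-1.0160, -2.0705, 0.5689)
step 12: x0=(1.7430, -0.8114, -0.7371) x1=(-1.4693, 1.1187, 0.5984) x2=(-1.0186, -2.1157, 0.5368)
step 13: x0=(1.7402, -0.8448, -0.7345) x1=(-1.4653, 1.0881, 0.5686) x2=(-1.0213, -2.1614, 0.5048)
step 14: x0=(1.7377, -0.8781, -0.7320) x1=(-1.4615, 1.0579, 0.5389) x2=(-1.0243, -2.2075, 0.4728)
step 15: x0=(1.7356, -0.9115, -0.7297) x1=(-1.4578, 1.0279, 0.5093) x2=(-1.0275, -2.2540, 0.4410)
step 16: x0=(1.7338, -0.9448, -0.7275) x1=(-1.4543, 0.9983, 0.4797) x2=(-1.0310, -2.3009, 0.4093)
step 17: x0=(1.7324, -0.9781, -0.7254) x1=(-1.4509, 0.9690, 0.4502) x2=(-1.0346, -2.3483, 0.3777)
step 18: x0=(1.7312, -1.0114, -0.7235) x1=(-1.4477, 0.9399, 0.4207) x2=(-1.0384, -2.3960, 0.3462)
step 19: x0=(1.7304, -1.0447, -0.7217) x1=(-1.4446, 0.9112, 0.3913) x2=(-1.0425, -2.4442, 0.3147)
step 20: x0=(1.7300, -1.0780, -0.7200) x1=(-1.4418, 0.8828, 0.3619) x2=(-1.0468, -2.4927, 0.2834)
step 21: x0=(1.7298, -1.1112, -0.7184) x1=(-1.4390, 0.8547, 0.3326) x2=(-1.0513, -2.5417, 0.2521)
step 22: x0=(1.7300, -1.1445, -0.7169) x1=(-1.4365, 0.8269, 0.3034) x2=(-1.0561, -2.5911, 0.2210)
step 23: x0=(1.7305, -1.1777, -0.7155) x1=(-1.4341, 0.7994, 0.2742) x2=(-1.0610, -2.6409, 0.1899)
step 24: x0=(1.7314, -1.2109, -0.7143) x1=(-1.4319, 0.7721, 0.2450) x2=(-1.0662, -2.6910, 0.1589)
step 25: x0=(1.7326, -1.2441, -0.7131) x1=(-1.4298, 0.7452, 0.2159) x2=(-1.0716, -2.7416, 0.1279)
step 26: x0=(1.7341, -1.2772, -0.7121) x1=(-1.4279, 0.7186, 0.1868) x2=(-1.0773, -2.7926, 0.0970)
step 27: x0=(1.7360, -1.3104, -0.7111) x1=(-1.4261, 0.6923, 0.1578) x2=(-1.0831, -2.8440, 0.0662)
step 28: x0=(1.7382, -1.3435, -0.7103) x1=(-1.4246, 0.6662, 0.1288) x2=(-1.0892, -2.8957, 0.0355)
step 29: x0=(1.7408, -1.3766, -0.7095) x1=(-1.4231, 0.6404, 0.0999) x2=(-1.0956, -2.9479, 0.0048)
step 30: x0=(1.7436, -1.4097, -0.7088) x1=(-1.4219, 0.6149, 0.0710) x2=(-1.1021, -3.0004, -0.0258)
step 31: x0=(1.7468, -1.4428, -0.7082) x1=(-1.4207, 0.5897, 0.0421) x2=(-1.1089, -3.0533, -0.0564)
step 32: x0=(1.7504, -1.4758, -0.7077) x1=(-1.4198, 0.5648, 0.0133) x2=(-1.1159, -3.1066, -0.0869)

(1.7504, -1.4758, -0.7077)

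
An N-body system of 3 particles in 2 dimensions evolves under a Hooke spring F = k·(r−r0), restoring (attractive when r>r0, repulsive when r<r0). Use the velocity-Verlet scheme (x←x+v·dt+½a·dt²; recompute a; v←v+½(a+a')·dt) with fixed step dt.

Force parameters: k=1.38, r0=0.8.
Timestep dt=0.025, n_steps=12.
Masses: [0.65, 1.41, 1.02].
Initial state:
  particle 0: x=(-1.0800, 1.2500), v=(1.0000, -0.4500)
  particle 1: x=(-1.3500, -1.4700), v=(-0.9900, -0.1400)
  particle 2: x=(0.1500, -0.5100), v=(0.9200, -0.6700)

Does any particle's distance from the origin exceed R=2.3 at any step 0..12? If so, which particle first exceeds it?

step 0: x0=(-1.0800, 1.2500) x1=(-1.3500, -1.4700) x2=(0.1500, -0.5100)
step 1: x0=(-1.0546, 1.2367) x1=(-1.3744, -1.4727) x2=(0.1723, -0.5265)
step 2: x0=(-1.0285, 1.2195) x1=(-1.3982, -1.4740) x2=(0.1933, -0.5425)
step 3: x0=(-1.0017, 1.1982) x1=(-1.4213, -1.4738) x2=(0.2128, -0.5581)
step 4: x0=(-0.9743, 1.1730) x1=(-1.4436, -1.4721) x2=(0.2309, -0.5731)
step 5: x0=(-0.9464, 1.1439) x1=(-1.4651, -1.4689) x2=(0.2475, -0.5877)
step 6: x0=(-0.9179, 1.1109) x1=(-1.4858, -1.4643) x2=(0.2627, -0.6018)
step 7: x0=(-0.8890, 1.0742) x1=(-1.5056, -1.4583) x2=(0.2764, -0.6154)
step 8: x0=(-0.8598, 1.0337) x1=(-1.5245, -1.4509) x2=(0.2886, -0.6286)
step 9: x0=(-0.8302, 0.9897) x1=(-1.5424, -1.4422) x2=(0.2993, -0.6413)
step 10: x0=(-0.8004, 0.9421) x1=(-1.5594, -1.4322) x2=(0.3085, -0.6537)
step 11: x0=(-0.7704, 0.8912) x1=(-1.5754, -1.4209) x2=(0.3161, -0.6656)
step 12: x0=(-0.7402, 0.8370) x1=(-1.5903, -1.4083) x2=(0.3223, -0.6772)

no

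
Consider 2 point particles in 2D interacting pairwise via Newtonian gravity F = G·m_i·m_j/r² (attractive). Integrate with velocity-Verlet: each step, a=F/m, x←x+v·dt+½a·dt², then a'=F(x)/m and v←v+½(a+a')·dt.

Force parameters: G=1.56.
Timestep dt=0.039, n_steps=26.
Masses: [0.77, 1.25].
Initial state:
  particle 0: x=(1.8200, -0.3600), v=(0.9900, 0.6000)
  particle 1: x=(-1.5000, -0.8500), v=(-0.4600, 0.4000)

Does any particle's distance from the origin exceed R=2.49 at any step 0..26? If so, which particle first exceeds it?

step 0: x0=(1.8200, -0.3600) x1=(-1.5000, -0.8500)
step 1: x0=(1.8585, -0.3366) x1=(-1.5179, -0.8344)
step 2: x0=(1.8967, -0.3133) x1=(-1.5356, -0.8188)
step 3: x0=(1.9347, -0.2900) x1=(-1.5531, -0.8031)
step 4: x0=(1.9724, -0.2667) x1=(-1.5705, -0.7874)
step 5: x0=(2.0100, -0.2435) x1=(-1.5878, -0.7717)
step 6: x0=(2.0473, -0.2202) x1=(-1.6049, -0.7560)
step 7: x0=(2.0843, -0.1971) x1=(-1.6219, -0.7403)
step 8: x0=(2.1212, -0.1739) x1=(-1.6388, -0.7245)
step 9: x0=(2.1579, -0.1508) x1=(-1.6555, -0.7087)
step 10: x0=(2.1944, -0.1277) x1=(-1.6722, -0.6929)
step 11: x0=(2.2306, -0.1047) x1=(-1.6887, -0.6771)
step 12: x0=(2.2667, -0.0816) x1=(-1.7051, -0.6613)
step 13: x0=(2.3026, -0.0586) x1=(-1.7213, -0.6455)
step 14: x0=(2.3384, -0.0357) x1=(-1.7375, -0.6296)
step 15: x0=(2.3739, -0.0127) x1=(-1.7536, -0.6137)
step 16: x0=(2.4093, 0.0102) x1=(-1.7695, -0.5978)
step 17: x0=(2.4445, 0.0331) x1=(-1.7854, -0.5819)
step 18: x0=(2.4796, 0.0560) x1=(-1.8011, -0.5660)
step 19: x0=(2.5145, 0.0789) x1=(-1.8168, -0.5501)
step 20: x0=(2.5493, 0.1017) x1=(-1.8324, -0.5341)
step 21: x0=(2.5839, 0.1245) x1=(-1.8478, -0.5182)
step 22: x0=(2.6183, 0.1473) x1=(-1.8632, -0.5022)
step 23: x0=(2.6527, 0.1701) x1=(-1.8785, -0.4862)
step 24: x0=(2.6868, 0.1928) x1=(-1.8937, -0.4702)
step 25: x0=(2.7209, 0.2156) x1=(-1.9088, -0.4542)
step 26: x0=(2.7548, 0.2383) x1=(-1.9239, -0.4382)

yes, particle 0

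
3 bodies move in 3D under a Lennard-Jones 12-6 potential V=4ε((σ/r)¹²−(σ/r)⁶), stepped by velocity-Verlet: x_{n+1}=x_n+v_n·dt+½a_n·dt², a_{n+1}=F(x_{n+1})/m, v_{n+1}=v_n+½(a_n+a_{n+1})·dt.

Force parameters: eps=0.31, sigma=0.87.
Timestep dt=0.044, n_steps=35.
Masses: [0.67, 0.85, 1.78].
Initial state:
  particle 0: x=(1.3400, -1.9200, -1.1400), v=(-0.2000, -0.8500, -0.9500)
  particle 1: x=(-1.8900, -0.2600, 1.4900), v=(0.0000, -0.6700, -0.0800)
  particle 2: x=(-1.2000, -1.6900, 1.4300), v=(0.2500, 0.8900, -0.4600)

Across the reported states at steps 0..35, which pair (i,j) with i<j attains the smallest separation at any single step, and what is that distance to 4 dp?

pair (1,2), distance 0.8965

step 0: x0=(1.3400, -1.9200, -1.1400) x1=(-1.8900, -0.2600, 1.4900) x2=(-1.2000, -1.6900, 1.4300)
step 1: x0=(1.3312, -1.9574, -1.1818) x1=(-1.8899, -0.2896, 1.4865) x2=(-1.1890, -1.6508, 1.4098)
step 2: x0=(1.3224, -1.9948, -1.2236) x1=(-1.8897, -0.3195, 1.4829) x2=(-1.1781, -1.6114, 1.3895)
step 3: x0=(1.3136, -2.0322, -1.2654) x1=(-1.8893, -0.3498, 1.4794) x2=(-1.1673, -1.5719, 1.3693)
step 4: x0=(1.3048, -2.0696, -1.3072) x1=(-1.8886, -0.3806, 1.4757) x2=(-1.1567, -1.5321, 1.3491)
step 5: x0=(1.2960, -2.1070, -1.3490) x1=(-1.8875, -0.4119, 1.4721) x2=(-1.1462, -1.4920, 1.3290)
step 6: x0=(1.2872, -2.1444, -1.3908) x1=(-1.8859, -0.4440, 1.4683) x2=(-1.1359, -1.4516, 1.3088)
step 7: x0=(1.2784, -2.1818, -1.4326) x1=(-1.8837, -0.4770, 1.4644) x2=(-1.1260, -1.4108, 1.2888)
step 8: x0=(1.2696, -2.2192, -1.4744) x1=(-1.8806, -0.5110, 1.4603) x2=(-1.1165, -1.3695, 1.2688)
step 9: x0=(1.2608, -2.2566, -1.5162) x1=(-1.8764, -0.5463, 1.4559) x2=(-1.1075, -1.3276, 1.2490)
step 10: x0=(1.2520, -2.2940, -1.5580) x1=(-1.8709, -0.5828, 1.4511) x2=(-1.0991, -1.2850, 1.2293)
step 11: x0=(1.2431, -2.3314, -1.5997) x1=(-1.8641, -0.6206, 1.4460) x2=(-1.0914, -1.2419, 1.2099)
step 12: x0=(1.2343, -2.3688, -1.6415) x1=(-1.8561, -0.6593, 1.4405) x2=(-1.0842, -1.1983, 1.1905)
step 13: x0=(1.2255, -2.4062, -1.6833) x1=(-1.8482, -0.6980, 1.4351) x2=(-1.0769, -1.1548, 1.1712)
step 14: x0=(1.2167, -2.4436, -1.7251) x1=(-1.8433, -0.7349, 1.4307) x2=(-1.0683, -1.1121, 1.1514)
step 15: x0=(1.2079, -2.4810, -1.7669) x1=(-1.8455, -0.7683, 1.4288) x2=(-1.0562, -1.0710, 1.1304)
step 16: x0=(1.1991, -2.5184, -1.8087) x1=(-1.8570, -0.7981, 1.4305) x2=(-1.0397, -1.0317, 1.1076)
step 17: x0=(1.1903, -2.5558, -1.8505) x1=(-1.8754, -0.8260, 1.4349) x2=(-1.0199, -0.9933, 1.0836)
step 18: x0=(1.1815, -2.5932, -1.8923) x1=(-1.8965, -0.8534, 1.4403) x2=(-0.9989, -0.9552, 1.0591)
step 19: x0=(1.1727, -2.6306, -1.9340) x1=(-1.9174, -0.8808, 1.4457) x2=(-0.9779, -0.9170, 1.0346)
step 20: x0=(1.1638, -2.6679, -1.9758) x1=(-1.9368, -0.9082, 1.4505) x2=(-0.9576, -0.8788, 1.0104)
step 21: x0=(1.1550, -2.7053, -2.0176) x1=(-1.9545, -0.9356, 1.4544) x2=(-0.9382, -0.8407, 0.9866)
step 22: x0=(1.1462, -2.7427, -2.0594) x1=(-1.9704, -0.9629, 1.4576) x2=(-0.9195, -0.8026, 0.9631)
step 23: x0=(1.1374, -2.7801, -2.1012) x1=(-1.9850, -0.9899, 1.4602) x2=(-0.9016, -0.7646, 0.9400)
step 24: x0=(1.1286, -2.8175, -2.1430) x1=(-1.9984, -1.0166, 1.4621) x2=(-0.8842, -0.7267, 0.9171)
step 25: x0=(1.1198, -2.8549, -2.1848) x1=(-2.0108, -1.0432, 1.4636) x2=(-0.8672, -0.6890, 0.8945)
step 26: x0=(1.1110, -2.8923, -2.2265) x1=(-2.0225, -1.0694, 1.4647) x2=(-0.8506, -0.6514, 0.8720)
step 27: x0=(1.1021, -2.9297, -2.2683) x1=(-2.0336, -1.0955, 1.4656) x2=(-0.8343, -0.6138, 0.8497)
step 28: x0=(1.0933, -2.9671, -2.3101) x1=(-2.0443, -1.1214, 1.4662) x2=(-0.8182, -0.5764, 0.8275)
step 29: x0=(1.0845, -3.0045, -2.3519) x1=(-2.0546, -1.1472, 1.4666) x2=(-0.8023, -0.5390, 0.8054)
step 30: x0=(1.0757, -3.0419, -2.3937) x1=(-2.0646, -1.1728, 1.4668) x2=(-0.7865, -0.5017, 0.7833)
step 31: x0=(1.0669, -3.0793, -2.4355) x1=(-2.0744, -1.1983, 1.4670) x2=(-0.7708, -0.4644, 0.7613)
step 32: x0=(1.0581, -3.1167, -2.4772) x1=(-2.0841, -1.2237, 1.4671) x2=(-0.7552, -0.4272, 0.7393)
step 33: x0=(1.0493, -3.1541, -2.5190) x1=(-2.0937, -1.2491, 1.4671) x2=(-0.7396, -0.3900, 0.7174)
step 34: x0=(1.0404, -3.1915, -2.5608) x1=(-2.1031, -1.2744, 1.4670) x2=(-0.7241, -0.3529, 0.6955)
step 35: x0=(1.0316, -3.2288, -2.6026) x1=(-2.1125, -1.2996, 1.4669) x2=(-0.7086, -0.3157, 0.6736)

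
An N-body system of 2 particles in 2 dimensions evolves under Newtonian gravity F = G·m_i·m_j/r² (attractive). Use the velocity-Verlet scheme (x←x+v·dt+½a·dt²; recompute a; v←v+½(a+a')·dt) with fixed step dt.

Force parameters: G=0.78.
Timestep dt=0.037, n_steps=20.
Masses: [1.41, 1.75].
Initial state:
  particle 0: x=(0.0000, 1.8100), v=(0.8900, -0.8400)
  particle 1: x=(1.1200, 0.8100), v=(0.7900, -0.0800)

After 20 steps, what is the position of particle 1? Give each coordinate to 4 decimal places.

step 0: x0=(0.0000, 1.8100) x1=(1.1200, 0.8100)
step 1: x0=(0.0332, 1.7786) x1=(1.1490, 0.8073)
step 2: x0=(0.0671, 1.7467) x1=(1.1774, 0.8050)
step 3: x0=(0.1017, 1.7142) x1=(1.2054, 0.8032)
step 4: x0=(0.1369, 1.6812) x1=(1.2327, 0.8018)
step 5: x0=(0.1729, 1.6475) x1=(1.2595, 0.8009)
step 6: x0=(0.2097, 1.6132) x1=(1.2856, 0.8005)
step 7: x0=(0.2473, 1.5784) x1=(1.3111, 0.8006)
step 8: x0=(0.2858, 1.5428) x1=(1.3359, 0.8012)
step 9: x0=(0.3252, 1.5067) x1=(1.3599, 0.8024)
step 10: x0=(0.3655, 1.4698) x1=(1.3831, 0.8041)
step 11: x0=(0.4070, 1.4323) x1=(1.4055, 0.8063)
step 12: x0=(0.4495, 1.3940) x1=(1.4270, 0.8091)
step 13: x0=(0.4933, 1.3550) x1=(1.4474, 0.8125)
step 14: x0=(0.5385, 1.3153) x1=(1.4668, 0.8166)
step 15: x0=(0.5851, 1.2747) x1=(1.4850, 0.8212)
step 16: x0=(0.6334, 1.2334) x1=(1.5019, 0.8266)
step 17: x0=(0.6835, 1.1911) x1=(1.5172, 0.8326)
step 18: x0=(0.7357, 1.1480) x1=(1.5309, 0.8394)
step 19: x0=(0.7903, 1.1039) x1=(1.5427, 0.8469)
step 20: x0=(0.8477, 1.0589) x1=(1.5522, 0.8552)

(1.5522, 0.8552)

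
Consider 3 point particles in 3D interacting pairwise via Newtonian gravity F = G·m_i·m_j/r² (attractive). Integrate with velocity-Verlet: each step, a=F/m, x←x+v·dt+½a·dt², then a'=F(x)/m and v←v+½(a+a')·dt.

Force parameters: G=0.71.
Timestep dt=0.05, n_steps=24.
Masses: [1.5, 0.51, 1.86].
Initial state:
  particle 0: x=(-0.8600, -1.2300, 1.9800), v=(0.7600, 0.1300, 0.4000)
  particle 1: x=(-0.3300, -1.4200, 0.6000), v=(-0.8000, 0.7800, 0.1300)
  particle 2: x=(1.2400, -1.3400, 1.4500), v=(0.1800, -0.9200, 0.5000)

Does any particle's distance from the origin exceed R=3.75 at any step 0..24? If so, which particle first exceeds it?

no

step 0: x0=(-0.8600, -1.2300, 1.9800) x1=(-0.3300, -1.4200, 0.6000) x2=(1.2400, -1.3400, 1.4500)
step 1: x0=(-0.8216, -1.2235, 1.9997) x1=(-0.3698, -1.3809, 0.6073) x2=(1.2486, -1.3860, 1.4750)
step 2: x0=(-0.7824, -1.2172, 2.0189) x1=(-0.4090, -1.3417, 0.6162) x2=(1.2564, -1.4319, 1.5000)
step 3: x0=(-0.7423, -1.2109, 2.0374) x1=(-0.4478, -1.3024, 0.6268) x2=(1.2634, -1.4778, 1.5251)
step 4: x0=(-0.7014, -1.2048, 2.0554) x1=(-0.4861, -1.2631, 0.6390) x2=(1.2696, -1.5236, 1.5501)
step 5: x0=(-0.6597, -1.1988, 2.0727) x1=(-0.5238, -1.2239, 0.6529) x2=(1.2750, -1.5692, 1.5753)
step 6: x0=(-0.6172, -1.1930, 2.0894) x1=(-0.5610, -1.1847, 0.6684) x2=(1.2796, -1.6147, 1.6005)
step 7: x0=(-0.5740, -1.1873, 2.1054) x1=(-0.5975, -1.1458, 0.6856) x2=(1.2834, -1.6600, 1.6257)
step 8: x0=(-0.5299, -1.1819, 2.1208) x1=(-0.6335, -1.1070, 0.7044) x2=(1.2864, -1.7051, 1.6511)
step 9: x0=(-0.4850, -1.1766, 2.1356) x1=(-0.6687, -1.0685, 0.7248) x2=(1.2886, -1.7500, 1.6765)
step 10: x0=(-0.4394, -1.1716, 2.1496) x1=(-0.7033, -1.0303, 0.7468) x2=(1.2899, -1.7946, 1.7021)
step 11: x0=(-0.3930, -1.1668, 2.1631) x1=(-0.7371, -0.9924, 0.7702) x2=(1.2905, -1.8389, 1.7277)
step 12: x0=(-0.3459, -1.1624, 2.1759) x1=(-0.7701, -0.9548, 0.7951) x2=(1.2902, -1.8829, 1.7535)
step 13: x0=(-0.2980, -1.1582, 2.1880) x1=(-0.8023, -0.9177, 0.8215) x2=(1.2891, -1.9265, 1.7794)
step 14: x0=(-0.2494, -1.1544, 2.1996) x1=(-0.8336, -0.8809, 0.8491) x2=(1.2871, -1.9697, 1.8054)
step 15: x0=(-0.2000, -1.1510, 2.2105) x1=(-0.8640, -0.8446, 0.8780) x2=(1.2843, -2.0124, 1.8315)
step 16: x0=(-0.1499, -1.1481, 2.2209) x1=(-0.8936, -0.8087, 0.9081) x2=(1.2807, -2.0547, 1.8578)
step 17: x0=(-0.0991, -1.1456, 2.2307) x1=(-0.9222, -0.7733, 0.9393) x2=(1.2763, -2.0965, 1.8842)
step 18: x0=(-0.0475, -1.1437, 2.2400) x1=(-0.9500, -0.7384, 0.9716) x2=(1.2710, -2.1377, 1.9108)
step 19: x0=(0.0047, -1.1424, 2.2488) x1=(-0.9768, -0.7039, 1.0048) x2=(1.2649, -2.1782, 1.9375)
step 20: x0=(0.0577, -1.1418, 2.2572) x1=(-1.0027, -0.6699, 1.0388) x2=(1.2579, -2.2181, 1.9644)
step 21: x0=(0.1114, -1.1418, 2.2650) x1=(-1.0277, -0.6363, 1.0737) x2=(1.2502, -2.2573, 1.9914)
step 22: x0=(0.1657, -1.1427, 2.2725) x1=(-1.0518, -0.6033, 1.1093) x2=(1.2416, -2.2958, 2.0185)
step 23: x0=(0.2207, -1.1444, 2.2795) x1=(-1.0751, -0.5707, 1.1456) x2=(1.2323, -2.3334, 2.0458)
step 24: x0=(0.2764, -1.1470, 2.2862) x1=(-1.0975, -0.5386, 1.1825) x2=(1.2222, -2.3702, 2.0732)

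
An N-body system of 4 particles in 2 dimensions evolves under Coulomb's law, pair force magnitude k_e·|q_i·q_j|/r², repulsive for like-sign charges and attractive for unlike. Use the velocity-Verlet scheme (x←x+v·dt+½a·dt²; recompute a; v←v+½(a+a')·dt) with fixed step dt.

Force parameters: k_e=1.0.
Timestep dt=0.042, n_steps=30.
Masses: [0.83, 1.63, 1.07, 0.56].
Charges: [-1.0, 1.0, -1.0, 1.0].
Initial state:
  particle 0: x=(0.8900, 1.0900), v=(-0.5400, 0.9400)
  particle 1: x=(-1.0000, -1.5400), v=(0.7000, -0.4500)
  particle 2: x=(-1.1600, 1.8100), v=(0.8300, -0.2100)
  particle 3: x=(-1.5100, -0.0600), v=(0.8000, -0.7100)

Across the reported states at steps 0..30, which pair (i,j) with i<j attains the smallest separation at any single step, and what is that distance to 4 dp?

pair (0,2), distance 1.1072

step 0: x0=(0.8900, 1.0900) x1=(-1.0000, -1.5400) x2=(-1.1600, 1.8100) x3=(-1.5100, -0.0600)
step 1: x0=(0.8673, 1.1293) x1=(-0.9705, -1.5590) x2=(-1.1253, 1.8009) x3=(-1.4763, -0.0887)
step 2: x0=(0.8447, 1.1681) x1=(-0.9408, -1.5783) x2=(-1.0911, 1.7914) x3=(-1.4425, -0.1151)
step 3: x0=(0.8223, 1.2064) x1=(-0.9109, -1.5978) x2=(-1.0573, 1.7814) x3=(-1.4086, -0.1392)
step 4: x0=(0.7999, 1.2442) x1=(-0.8808, -1.6176) x2=(-1.0240, 1.7710) x3=(-1.3746, -0.1610)
step 5: x0=(0.7778, 1.2815) x1=(-0.8505, -1.6376) x2=(-0.9913, 1.7602) x3=(-1.3404, -0.1805)
step 6: x0=(0.7560, 1.3184) x1=(-0.8201, -1.6578) x2=(-0.9590, 1.7489) x3=(-1.3061, -0.1977)
step 7: x0=(0.7344, 1.3547) x1=(-0.7894, -1.6784) x2=(-0.9273, 1.7371) x3=(-1.2717, -0.2125)
step 8: x0=(0.7132, 1.3904) x1=(-0.7586, -1.6992) x2=(-0.8963, 1.7250) x3=(-1.2373, -0.2250)
step 9: x0=(0.6925, 1.4257) x1=(-0.7275, -1.7202) x2=(-0.8659, 1.7124) x3=(-1.2027, -0.2351)
step 10: x0=(0.6722, 1.4604) x1=(-0.6964, -1.7415) x2=(-0.8363, 1.6994) x3=(-1.1679, -0.2428)
step 11: x0=(0.6526, 1.4945) x1=(-0.6650, -1.7630) x2=(-0.8073, 1.6859) x3=(-1.1331, -0.2482)
step 12: x0=(0.6336, 1.5281) x1=(-0.6335, -1.7848) x2=(-0.7793, 1.6720) x3=(-1.0981, -0.2513)
step 13: x0=(0.6153, 1.5613) x1=(-0.6019, -1.8068) x2=(-0.7521, 1.6576) x3=(-1.0630, -0.2520)
step 14: x0=(0.5979, 1.5939) x1=(-0.5701, -1.8290) x2=(-0.7258, 1.6427) x3=(-1.0278, -0.2503)
step 15: x0=(0.5814, 1.6261) x1=(-0.5381, -1.8515) x2=(-0.7005, 1.6272) x3=(-0.9924, -0.2463)
step 16: x0=(0.5660, 1.6578) x1=(-0.5061, -1.8741) x2=(-0.6763, 1.6112) x3=(-0.9568, -0.2399)
step 17: x0=(0.5516, 1.6892) x1=(-0.4739, -1.8970) x2=(-0.6533, 1.5945) x3=(-0.9211, -0.2312)
step 18: x0=(0.5384, 1.7202) x1=(-0.4416, -1.9200) x2=(-0.6314, 1.5771) x3=(-0.8852, -0.2200)
step 19: x0=(0.5265, 1.7510) x1=(-0.4092, -1.9432) x2=(-0.6108, 1.5589) x3=(-0.8490, -0.2066)
step 20: x0=(0.5159, 1.7816) x1=(-0.3768, -1.9666) x2=(-0.5914, 1.5399) x3=(-0.8127, -0.1907)
step 21: x0=(0.5067, 1.8122) x1=(-0.3442, -1.9902) x2=(-0.5734, 1.5199) x3=(-0.7762, -0.1724)
step 22: x0=(0.4989, 1.8427) x1=(-0.3115, -2.0138) x2=(-0.5567, 1.4989) x3=(-0.7394, -0.1517)
step 23: x0=(0.4925, 1.8732) x1=(-0.2788, -2.0377) x2=(-0.5413, 1.4768) x3=(-0.7024, -0.1286)
step 24: x0=(0.4875, 1.9040) x1=(-0.2460, -2.0616) x2=(-0.5272, 1.4534) x3=(-0.6651, -0.1029)
step 25: x0=(0.4838, 1.9349) x1=(-0.2131, -2.0857) x2=(-0.5144, 1.4287) x3=(-0.6276, -0.0747)
step 26: x0=(0.4814, 1.9662) x1=(-0.1802, -2.1098) x2=(-0.5028, 1.4025) x3=(-0.5899, -0.0438)
step 27: x0=(0.4803, 1.9977) x1=(-0.1473, -2.1341) x2=(-0.4924, 1.3747) x3=(-0.5519, -0.0102)
step 28: x0=(0.4803, 2.0297) x1=(-0.1143, -2.1584) x2=(-0.4830, 1.3453) x3=(-0.5137, 0.0262)
step 29: x0=(0.4813, 2.0620) x1=(-0.0812, -2.1828) x2=(-0.4746, 1.3142) x3=(-0.4753, 0.0657)
step 30: x0=(0.4833, 2.0947) x1=(-0.0481, -2.2072) x2=(-0.4671, 1.2811) x3=(-0.4367, 0.1083)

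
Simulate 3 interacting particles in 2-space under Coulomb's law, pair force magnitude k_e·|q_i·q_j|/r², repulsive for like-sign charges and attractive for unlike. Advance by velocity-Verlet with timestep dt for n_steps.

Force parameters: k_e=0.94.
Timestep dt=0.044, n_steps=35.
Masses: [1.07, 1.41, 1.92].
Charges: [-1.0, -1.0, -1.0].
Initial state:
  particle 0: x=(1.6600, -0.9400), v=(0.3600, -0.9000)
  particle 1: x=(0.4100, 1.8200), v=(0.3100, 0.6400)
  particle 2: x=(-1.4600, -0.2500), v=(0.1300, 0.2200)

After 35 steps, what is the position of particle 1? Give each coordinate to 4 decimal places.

step 0: x0=(1.6600, -0.9400) x1=(0.4100, 1.8200) x2=(-1.4600, -0.2500)
step 1: x0=(1.6760, -0.9797) x1=(0.4237, 1.8483) x2=(-1.4544, -0.2404)
step 2: x0=(1.6922, -1.0196) x1=(0.4374, 1.8768) x2=(-1.4489, -0.2308)
step 3: x0=(1.7086, -1.0597) x1=(0.4512, 1.9056) x2=(-1.4436, -0.2213)
step 4: x0=(1.7252, -1.1000) x1=(0.4650, 1.9346) x2=(-1.4385, -0.2118)
step 5: x0=(1.7421, -1.1405) x1=(0.4789, 1.9638) x2=(-1.4335, -0.2024)
step 6: x0=(1.7591, -1.1811) x1=(0.4928, 1.9933) x2=(-1.4287, -0.1931)
step 7: x0=(1.7764, -1.2220) x1=(0.5069, 2.0229) x2=(-1.4240, -0.1839)
step 8: x0=(1.7938, -1.2630) x1=(0.5209, 2.0528) x2=(-1.4195, -0.1746)
step 9: x0=(1.8114, -1.3042) x1=(0.5351, 2.0829) x2=(-1.4152, -0.1655)
step 10: x0=(1.8293, -1.3456) x1=(0.5493, 2.1132) x2=(-1.4109, -0.1564)
step 11: x0=(1.8473, -1.3871) x1=(0.5635, 2.1437) x2=(-1.4069, -0.1474)
step 12: x0=(1.8654, -1.4288) x1=(0.5778, 2.1744) x2=(-1.4029, -0.1384)
step 13: x0=(1.8838, -1.4706) x1=(0.5922, 2.2052) x2=(-1.3992, -0.1294)
step 14: x0=(1.9023, -1.5126) x1=(0.6066, 2.2363) x2=(-1.3955, -0.1205)
step 15: x0=(1.9209, -1.5548) x1=(0.6211, 2.2675) x2=(-1.3920, -0.1117)
step 16: x0=(1.9397, -1.5971) x1=(0.6357, 2.2989) x2=(-1.3886, -0.1029)
step 17: x0=(1.9587, -1.6396) x1=(0.6503, 2.3305) x2=(-1.3853, -0.0941)
step 18: x0=(1.9778, -1.6822) x1=(0.6650, 2.3623) x2=(-1.3822, -0.0854)
step 19: x0=(1.9970, -1.7249) x1=(0.6797, 2.3942) x2=(-1.3792, -0.0767)
step 20: x0=(2.0164, -1.7678) x1=(0.6945, 2.4263) x2=(-1.3763, -0.0681)
step 21: x0=(2.0359, -1.8109) x1=(0.7094, 2.4585) x2=(-1.3735, -0.0595)
step 22: x0=(2.0555, -1.8540) x1=(0.7243, 2.4909) x2=(-1.3708, -0.0509)
step 23: x0=(2.0753, -1.8973) x1=(0.7392, 2.5235) x2=(-1.3682, -0.0424)
step 24: x0=(2.0952, -1.9407) x1=(0.7543, 2.5562) x2=(-1.3658, -0.0339)
step 25: x0=(2.1152, -1.9843) x1=(0.7694, 2.5890) x2=(-1.3635, -0.0255)
step 26: x0=(2.1353, -2.0279) x1=(0.7845, 2.6220) x2=(-1.3612, -0.0171)
step 27: x0=(2.1555, -2.0717) x1=(0.7997, 2.6551) x2=(-1.3591, -0.0087)
step 28: x0=(2.1758, -2.1157) x1=(0.8149, 2.6884) x2=(-1.3570, -0.0004)
step 29: x0=(2.1963, -2.1597) x1=(0.8302, 2.7217) x2=(-1.3551, 0.0079)
step 30: x0=(2.2168, -2.2038) x1=(0.8456, 2.7553) x2=(-1.3533, 0.0162)
step 31: x0=(2.2375, -2.2481) x1=(0.8610, 2.7889) x2=(-1.3515, 0.0245)
step 32: x0=(2.2582, -2.2925) x1=(0.8764, 2.8227) x2=(-1.3499, 0.0327)
step 33: x0=(2.2790, -2.3369) x1=(0.8920, 2.8566) x2=(-1.3483, 0.0409)
step 34: x0=(2.2999, -2.3815) x1=(0.9075, 2.8906) x2=(-1.3468, 0.0490)
step 35: x0=(2.3209, -2.4262) x1=(0.9231, 2.9248) x2=(-1.3454, 0.0571)

(0.9231, 2.9248)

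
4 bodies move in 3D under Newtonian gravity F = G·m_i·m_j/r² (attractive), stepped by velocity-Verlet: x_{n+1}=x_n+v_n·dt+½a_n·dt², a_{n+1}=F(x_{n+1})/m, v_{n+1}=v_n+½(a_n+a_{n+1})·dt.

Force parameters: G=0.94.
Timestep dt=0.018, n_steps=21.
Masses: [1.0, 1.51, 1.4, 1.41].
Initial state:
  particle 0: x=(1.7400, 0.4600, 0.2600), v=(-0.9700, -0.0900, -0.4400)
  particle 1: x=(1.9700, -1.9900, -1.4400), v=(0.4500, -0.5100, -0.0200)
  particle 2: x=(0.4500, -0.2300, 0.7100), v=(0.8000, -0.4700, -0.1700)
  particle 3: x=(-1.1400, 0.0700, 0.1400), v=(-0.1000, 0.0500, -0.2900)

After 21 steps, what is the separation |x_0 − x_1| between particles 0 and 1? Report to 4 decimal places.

3.0911

step 0: x0=(1.7400, 0.4600, 0.2600) x1=(1.9700, -1.9900, -1.4400) x2=(0.4500, -0.2300, 0.7100) x3=(-1.1400, 0.0700, 0.1400)
step 1: x0=(1.7224, 0.4583, 0.2521) x1=(1.9781, -1.9991, -1.4403) x2=(0.4644, -0.2384, 0.7069) x3=(-1.1417, 0.0709, 0.1348)
step 2: x0=(1.7047, 0.4565, 0.2442) x1=(1.9861, -2.0082, -1.4406) x2=(0.4788, -0.2468, 0.7036) x3=(-1.1432, 0.0717, 0.1296)
step 3: x0=(1.6867, 0.4545, 0.2364) x1=(1.9941, -2.0172, -1.4408) x2=(0.4932, -0.2551, 0.7003) x3=(-1.1445, 0.0725, 0.1245)
step 4: x0=(1.6685, 0.4524, 0.2285) x1=(2.0021, -2.0262, -1.4410) x2=(0.5076, -0.2633, 0.6968) x3=(-1.1457, 0.0733, 0.1194)
step 5: x0=(1.6501, 0.4502, 0.2207) x1=(2.0100, -2.0351, -1.4411) x2=(0.5220, -0.2715, 0.6932) x3=(-1.1467, 0.0741, 0.1144)
step 6: x0=(1.6315, 0.4478, 0.2130) x1=(2.0178, -2.0439, -1.4411) x2=(0.5365, -0.2796, 0.6895) x3=(-1.1474, 0.0748, 0.1093)
step 7: x0=(1.6127, 0.4452, 0.2053) x1=(2.0256, -2.0527, -1.4411) x2=(0.5510, -0.2876, 0.6856) x3=(-1.1480, 0.0755, 0.1043)
step 8: x0=(1.5937, 0.4424, 0.1976) x1=(2.0334, -2.0614, -1.4410) x2=(0.5655, -0.2955, 0.6816) x3=(-1.1485, 0.0761, 0.0994)
step 9: x0=(1.5744, 0.4395, 0.1900) x1=(2.0411, -2.0700, -1.4409) x2=(0.5800, -0.3034, 0.6775) x3=(-1.1487, 0.0767, 0.0945)
step 10: x0=(1.5549, 0.4364, 0.1825) x1=(2.0488, -2.0786, -1.4407) x2=(0.5946, -0.3111, 0.6733) x3=(-1.1488, 0.0773, 0.0896)
step 11: x0=(1.5352, 0.4331, 0.1750) x1=(2.0564, -2.0870, -1.4405) x2=(0.6092, -0.3187, 0.6689) x3=(-1.1487, 0.0778, 0.0847)
step 12: x0=(1.5152, 0.4296, 0.1676) x1=(2.0640, -2.0955, -1.4402) x2=(0.6238, -0.3263, 0.6644) x3=(-1.1484, 0.0783, 0.0798)
step 13: x0=(1.4950, 0.4259, 0.1603) x1=(2.0716, -2.1038, -1.4398) x2=(0.6385, -0.3337, 0.6597) x3=(-1.1480, 0.0788, 0.0750)
step 14: x0=(1.4746, 0.4220, 0.1530) x1=(2.0791, -2.1121, -1.4394) x2=(0.6533, -0.3410, 0.6549) x3=(-1.1473, 0.0792, 0.0702)
step 15: x0=(1.4539, 0.4179, 0.1459) x1=(2.0865, -2.1204, -1.4389) x2=(0.6680, -0.3482, 0.6500) x3=(-1.1466, 0.0797, 0.0655)
step 16: x0=(1.4330, 0.4135, 0.1388) x1=(2.0939, -2.1286, -1.4384) x2=(0.6829, -0.3552, 0.6448) x3=(-1.1456, 0.0800, 0.0608)
step 17: x0=(1.4118, 0.4089, 0.1319) x1=(2.1013, -2.1367, -1.4378) x2=(0.6978, -0.3622, 0.6396) x3=(-1.1445, 0.0804, 0.0560)
step 18: x0=(1.3904, 0.4040, 0.1250) x1=(2.1086, -2.1447, -1.4372) x2=(0.7128, -0.3689, 0.6341) x3=(-1.1432, 0.0807, 0.0514)
step 19: x0=(1.3688, 0.3989, 0.1183) x1=(2.1159, -2.1527, -1.4365) x2=(0.7278, -0.3756, 0.6285) x3=(-1.1418, 0.0810, 0.0467)
step 20: x0=(1.3469, 0.3935, 0.1116) x1=(2.1231, -2.1606, -1.4357) x2=(0.7428, -0.3820, 0.6228) x3=(-1.1402, 0.0812, 0.0420)
step 21: x0=(1.3248, 0.3877, 0.1052) x1=(2.1303, -2.1684, -1.4349) x2=(0.7580, -0.3883, 0.6168) x3=(-1.1384, 0.0814, 0.0374)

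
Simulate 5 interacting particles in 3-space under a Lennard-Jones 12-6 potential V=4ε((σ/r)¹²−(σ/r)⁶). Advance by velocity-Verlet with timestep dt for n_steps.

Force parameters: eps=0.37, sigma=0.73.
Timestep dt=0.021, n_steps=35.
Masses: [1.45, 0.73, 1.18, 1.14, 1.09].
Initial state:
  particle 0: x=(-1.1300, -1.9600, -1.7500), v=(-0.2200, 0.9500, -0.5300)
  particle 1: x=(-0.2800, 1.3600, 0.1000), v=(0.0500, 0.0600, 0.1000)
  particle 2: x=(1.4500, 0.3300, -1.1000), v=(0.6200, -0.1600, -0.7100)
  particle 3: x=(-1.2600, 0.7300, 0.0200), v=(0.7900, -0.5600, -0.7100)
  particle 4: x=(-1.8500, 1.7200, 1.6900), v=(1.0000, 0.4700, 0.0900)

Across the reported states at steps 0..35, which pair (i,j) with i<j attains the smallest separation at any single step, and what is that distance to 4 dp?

step 0: x0=(-1.1300, -1.9600, -1.7500) x1=(-0.2800, 1.3600, 0.1000) x2=(1.4500, 0.3300, -1.1000) x3=(-1.2600, 0.7300, 0.0200) x4=(-1.8500, 1.7200, 1.6900)
step 1: x0=(-1.1346, -1.9400, -1.7611) x1=(-0.2791, 1.3612, 0.1021) x2=(1.4630, 0.3266, -1.1149) x3=(-1.2433, 0.7183, 0.0051) x4=(-1.8290, 1.7299, 1.6919)
step 2: x0=(-1.1392, -1.9201, -1.7723) x1=(-0.2783, 1.3623, 0.1042) x2=(1.4760, 0.3233, -1.1298) x3=(-1.2266, 0.7067, -0.0098) x4=(-1.8080, 1.7397, 1.6938)
step 3: x0=(-1.1439, -1.9001, -1.7834) x1=(-0.2778, 1.3632, 0.1062) x2=(1.4891, 0.3199, -1.1447) x3=(-1.2096, 0.6951, -0.0247) x4=(-1.7870, 1.7496, 1.6957)
step 4: x0=(-1.1485, -1.8802, -1.7945) x1=(-0.2774, 1.3639, 0.1082) x2=(1.5021, 0.3166, -1.1596) x3=(-1.1926, 0.6837, -0.0395) x4=(-1.7660, 1.7595, 1.6975)
step 5: x0=(-1.1531, -1.8602, -1.8056) x1=(-0.2773, 1.3645, 0.1102) x2=(1.5151, 0.3132, -1.1745) x3=(-1.1754, 0.6723, -0.0543) x4=(-1.7450, 1.7693, 1.6994)
step 6: x0=(-1.1577, -1.8403, -1.8168) x1=(-0.2774, 1.3650, 0.1122) x2=(1.5281, 0.3098, -1.1894) x3=(-1.1581, 0.6611, -0.0691) x4=(-1.7240, 1.7792, 1.7013)
step 7: x0=(-1.1623, -1.8203, -1.8279) x1=(-0.2778, 1.3652, 0.1141) x2=(1.5411, 0.3065, -1.2044) x3=(-1.1406, 0.6500, -0.0839) x4=(-1.7029, 1.7890, 1.7031)
step 8: x0=(-1.1670, -1.8004, -1.8390) x1=(-0.2783, 1.3653, 0.1159) x2=(1.5541, 0.3031, -1.2193) x3=(-1.1230, 0.6390, -0.0986) x4=(-1.6819, 1.7989, 1.7050)
step 9: x0=(-1.1716, -1.7804, -1.8502) x1=(-0.2790, 1.3652, 0.1177) x2=(1.5671, 0.2998, -1.2342) x3=(-1.1053, 0.6281, -0.1133) x4=(-1.6609, 1.8088, 1.7068)
step 10: x0=(-1.1762, -1.7605, -1.8613) x1=(-0.2800, 1.3650, 0.1195) x2=(1.5801, 0.2964, -1.2491) x3=(-1.0874, 0.6173, -0.1280) x4=(-1.6399, 1.8186, 1.7087)
step 11: x0=(-1.1808, -1.7405, -1.8724) x1=(-0.2812, 1.3645, 0.1212) x2=(1.5932, 0.2931, -1.2640) x3=(-1.0694, 0.6067, -0.1426) x4=(-1.6189, 1.8285, 1.7106)
step 12: x0=(-1.1854, -1.7206, -1.8836) x1=(-0.2826, 1.3638, 0.1228) x2=(1.6062, 0.2897, -1.2789) x3=(-1.0513, 0.5962, -0.1572) x4=(-1.5978, 1.8383, 1.7124)
step 13: x0=(-1.1901, -1.7006, -1.8947) x1=(-0.2842, 1.3629, 0.1243) x2=(1.6192, 0.2864, -1.2938) x3=(-1.0330, 0.5858, -0.1717) x4=(-1.5768, 1.8482, 1.7142)
step 14: x0=(-1.1947, -1.6807, -1.9058) x1=(-0.2860, 1.3618, 0.1258) x2=(1.6322, 0.2830, -1.3087) x3=(-1.0146, 0.5756, -0.1862) x4=(-1.5558, 1.8580, 1.7161)
step 15: x0=(-1.1993, -1.6607, -1.9169) x1=(-0.2880, 1.3605, 0.1272) x2=(1.6452, 0.2796, -1.3236) x3=(-0.9961, 0.5655, -0.2006) x4=(-1.5348, 1.8678, 1.7179)
step 16: x0=(-1.2039, -1.6408, -1.9281) x1=(-0.2903, 1.3589, 0.1285) x2=(1.6582, 0.2763, -1.3385) x3=(-0.9774, 0.5556, -0.2149) x4=(-1.5137, 1.8777, 1.7198)
step 17: x0=(-1.2085, -1.6208, -1.9392) x1=(-0.2927, 1.3571, 0.1297) x2=(1.6712, 0.2729, -1.3534) x3=(-0.9586, 0.5458, -0.2292) x4=(-1.4927, 1.8875, 1.7216)
step 18: x0=(-1.2132, -1.6009, -1.9503) x1=(-0.2953, 1.3551, 0.1308) x2=(1.6842, 0.2696, -1.3683) x3=(-0.9396, 0.5362, -0.2434) x4=(-1.4716, 1.8974, 1.7234)
step 19: x0=(-1.2178, -1.5809, -1.9614) x1=(-0.2982, 1.3528, 0.1317) x2=(1.6972, 0.2662, -1.3832) x3=(-0.9206, 0.5267, -0.2576) x4=(-1.4506, 1.9072, 1.7252)
step 20: x0=(-1.2224, -1.5610, -1.9726) x1=(-0.3012, 1.3503, 0.1326) x2=(1.7102, 0.2629, -1.3981) x3=(-0.9014, 0.5174, -0.2716) x4=(-1.4296, 1.9171, 1.7271)
step 21: x0=(-1.2270, -1.5410, -1.9837) x1=(-0.3044, 1.3475, 0.1333) x2=(1.7232, 0.2595, -1.4130) x3=(-0.8821, 0.5082, -0.2856) x4=(-1.4085, 1.9269, 1.7289)
step 22: x0=(-1.2316, -1.5210, -1.9948) x1=(-0.3078, 1.3444, 0.1340) x2=(1.7362, 0.2562, -1.4279) x3=(-0.8627, 0.4992, -0.2995) x4=(-1.3875, 1.9367, 1.7307)
step 23: x0=(-1.2362, -1.5011, -2.0060) x1=(-0.3114, 1.3411, 0.1344) x2=(1.7492, 0.2528, -1.4428) x3=(-0.8432, 0.4904, -0.3133) x4=(-1.3664, 1.9466, 1.7325)
step 24: x0=(-1.2409, -1.4811, -2.0171) x1=(-0.3151, 1.3376, 0.1348) x2=(1.7622, 0.2495, -1.4577) x3=(-0.8236, 0.4818, -0.3270) x4=(-1.3454, 1.9564, 1.7343)
step 25: x0=(-1.2455, -1.4612, -2.0282) x1=(-0.3190, 1.3337, 0.1350) x2=(1.7752, 0.2461, -1.4726) x3=(-0.8038, 0.4733, -0.3407) x4=(-1.3243, 1.9662, 1.7361)
step 26: x0=(-1.2501, -1.4412, -2.0393) x1=(-0.3231, 1.3296, 0.1350) x2=(1.7882, 0.2428, -1.4875) x3=(-0.7840, 0.4650, -0.3542) x4=(-1.3033, 1.9761, 1.7379)
step 27: x0=(-1.2547, -1.4213, -2.0505) x1=(-0.3273, 1.3252, 0.1349) x2=(1.8012, 0.2394, -1.5024) x3=(-0.7641, 0.4569, -0.3676) x4=(-1.2822, 1.9859, 1.7397)
step 28: x0=(-1.2593, -1.4013, -2.0616) x1=(-0.3316, 1.3205, 0.1347) x2=(1.8142, 0.2361, -1.5173) x3=(-0.7441, 0.4490, -0.3810) x4=(-1.2611, 1.9957, 1.7415)
step 29: x0=(-1.2640, -1.3813, -2.0727) x1=(-0.3361, 1.3155, 0.1343) x2=(1.8272, 0.2327, -1.5322) x3=(-0.7240, 0.4412, -0.3942) x4=(-1.2401, 2.0055, 1.7433)
step 30: x0=(-1.2686, -1.3614, -2.0838) x1=(-0.3408, 1.3103, 0.1337) x2=(1.8402, 0.2293, -1.5471) x3=(-0.7038, 0.4337, -0.4073) x4=(-1.2190, 2.0153, 1.7450)
step 31: x0=(-1.2732, -1.3414, -2.0949) x1=(-0.3455, 1.3048, 0.1329) x2=(1.8532, 0.2260, -1.5620) x3=(-0.6835, 0.4263, -0.4203) x4=(-1.1979, 2.0252, 1.7468)
step 32: x0=(-1.2778, -1.3215, -2.1061) x1=(-0.3504, 1.2989, 0.1320) x2=(1.8662, 0.2226, -1.5769) x3=(-0.6632, 0.4191, -0.4332) x4=(-1.1769, 2.0350, 1.7486)
step 33: x0=(-1.2824, -1.3015, -2.1172) x1=(-0.3554, 1.2928, 0.1309) x2=(1.8792, 0.2193, -1.5918) x3=(-0.6428, 0.4121, -0.4459) x4=(-1.1558, 2.0448, 1.7503)
step 34: x0=(-1.2870, -1.2815, -2.1283) x1=(-0.3604, 1.2864, 0.1296) x2=(1.8922, 0.2159, -1.6066) x3=(-0.6223, 0.4053, -0.4585) x4=(-1.1347, 2.0546, 1.7521)
step 35: x0=(-1.2916, -1.2616, -2.1394) x1=(-0.3656, 1.2797, 0.1281) x2=(1.9052, 0.2126, -1.6215) x3=(-0.6018, 0.3986, -0.4711) x4=(-1.1137, 2.0644, 1.7539)

pair (1,3), distance 1.0913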